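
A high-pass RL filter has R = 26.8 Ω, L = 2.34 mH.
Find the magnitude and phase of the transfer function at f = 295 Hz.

Step 1 — Angular frequency: ω = 2π·295 = 1854 rad/s.
Step 2 — Transfer function: H(jω) = jωL/(R + jωL).
Step 3 — Numerator jωL = j·4.337; denominator R + jωL = 26.8 + j4.337.
Step 4 — H = 0.02552 + j0.1577.
Step 5 — Magnitude: |H| = 0.1598 (-15.9 dB); phase: φ = 80.8°.

|H| = 0.1598 (-15.9 dB), φ = 80.8°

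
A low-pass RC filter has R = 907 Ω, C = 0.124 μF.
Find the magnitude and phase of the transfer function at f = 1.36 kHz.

Step 1 — Angular frequency: ω = 2π·1360 = 8545 rad/s.
Step 2 — Transfer function: H(jω) = 1/(1 + jωRC).
Step 3 — Denominator: 1 + jωRC = 1 + j·8545·907·1.24e-07 = 1 + j0.9611.
Step 4 — H = 0.5199 - j0.4996.
Step 5 — Magnitude: |H| = 0.721 (-2.8 dB); phase: φ = -43.9°.

|H| = 0.721 (-2.8 dB), φ = -43.9°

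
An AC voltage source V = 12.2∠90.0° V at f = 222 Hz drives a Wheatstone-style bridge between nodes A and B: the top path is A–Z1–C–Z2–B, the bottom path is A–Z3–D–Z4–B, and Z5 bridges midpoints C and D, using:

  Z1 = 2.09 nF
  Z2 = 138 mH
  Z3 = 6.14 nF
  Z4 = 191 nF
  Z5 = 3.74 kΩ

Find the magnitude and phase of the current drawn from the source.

Step 1 — Angular frequency: ω = 2π·f = 2π·222 = 1395 rad/s.
Step 2 — Component impedances:
  Z1: Z = 1/(jωC) = -j/(ω·C) = 0 - j3.43e+05 Ω
  Z2: Z = jωL = j·1395·0.138 = 0 + j192.5 Ω
  Z3: Z = 1/(jωC) = -j/(ω·C) = 0 - j1.168e+05 Ω
  Z4: Z = 1/(jωC) = -j/(ω·C) = 0 - j3753 Ω
  Z5: Z = R = 3740 Ω
Step 3 — Bridge requires nodal analysis (the Z5 bridge couples midpoints C and D, so the two paths cannot be reduced to a simple series/parallel combination). Setting node B to ground and injecting 1 A at node A, the 3-node admittance system at A, C, D solves to V_A = Z_AB = 1129 - j8.81e+04 Ω = 8.811e+04∠-89.3° Ω.
Step 4 — Source phasor: V = 12.2∠90.0° V = 0 + j12.2 V.
Step 5 — Ohm's law: I = V / Z_total = (0 + j12.2) / (1129 - j8.81e+04) = -0.0001385 + j1.775e-06 A.
Step 6 — Convert to polar: |I| = 0.0001385 A, ∠I = 179.3°.

I = 0.0001385∠179.3° A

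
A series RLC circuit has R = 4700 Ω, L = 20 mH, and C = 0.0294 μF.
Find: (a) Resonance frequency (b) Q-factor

Step 1 — Resonance condition Im(Z)=0 gives ω₀ = 1/√(LC).
Step 2 — ω₀ = 1/√(0.02·2.94e-08) = 4.124e+04 rad/s.
Step 3 — f₀ = ω₀/(2π) = 6563 Hz.
Step 4 — Series Q: Q = ω₀L/R = 4.124e+04·0.02/4700 = 0.1755.

(a) f₀ = 6563 Hz  (b) Q = 0.1755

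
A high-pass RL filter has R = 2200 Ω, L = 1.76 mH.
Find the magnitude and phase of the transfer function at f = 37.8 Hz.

Step 1 — Angular frequency: ω = 2π·37.8 = 237.5 rad/s.
Step 2 — Transfer function: H(jω) = jωL/(R + jωL).
Step 3 — Numerator jωL = j·0.418; denominator R + jωL = 2200 + j0.418.
Step 4 — H = 3.61e-08 + j0.00019.
Step 5 — Magnitude: |H| = 0.00019 (-74.4 dB); phase: φ = 90.0°.

|H| = 0.00019 (-74.4 dB), φ = 90.0°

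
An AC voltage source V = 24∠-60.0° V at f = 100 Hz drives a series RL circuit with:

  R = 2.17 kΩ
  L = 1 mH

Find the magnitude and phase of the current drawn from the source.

Step 1 — Angular frequency: ω = 2π·f = 2π·100 = 628.3 rad/s.
Step 2 — Component impedances:
  R: Z = R = 2170 Ω
  L: Z = jωL = j·628.3·0.001 = 0 + j0.6283 Ω
Step 3 — Series combination: Z_total = R + L = 2170 + j0.6283 Ω = 2170∠0.0° Ω.
Step 4 — Source phasor: V = 24∠-60.0° V = 12 - j20.78 V.
Step 5 — Ohm's law: I = V / Z_total = (12 - j20.78) / (2170 + j0.6283) = 0.005527 - j0.00958 A.
Step 6 — Convert to polar: |I| = 0.01106 A, ∠I = -60.0°.

I = 0.01106∠-60.0° A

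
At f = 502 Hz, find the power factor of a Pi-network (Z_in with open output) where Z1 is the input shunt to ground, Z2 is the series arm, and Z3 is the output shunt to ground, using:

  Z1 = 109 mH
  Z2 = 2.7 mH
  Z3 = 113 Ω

Step 1 — Angular frequency: ω = 2π·f = 2π·502 = 3154 rad/s.
Step 2 — Component impedances:
  Z1: Z = jωL = j·3154·0.109 = 0 + j343.8 Ω
  Z2: Z = jωL = j·3154·0.0027 = 0 + j8.516 Ω
  Z3: Z = R = 113 Ω
Step 3 — With open output, the series arm Z2 and the output shunt Z3 appear in series to ground: Z2 + Z3 = 113 + j8.516 Ω.
Step 4 — Parallel with input shunt Z1: Z_in = Z1 || (Z2 + Z3) = 97.57 + j39.6 Ω = 105.3∠22.1° Ω.
Step 5 — Power factor: PF = cos(φ) = Re(Z)/|Z| = 97.57/105.3 = 0.9266.
Step 6 — Type: Im(Z) = 39.6 ⇒ lagging (phase φ = 22.1°).

PF = 0.9266 (lagging, φ = 22.1°)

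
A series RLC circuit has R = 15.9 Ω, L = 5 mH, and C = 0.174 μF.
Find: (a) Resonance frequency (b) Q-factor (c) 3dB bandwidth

Step 1 — Resonance: ω₀ = 1/√(LC) = 1/√(0.005·1.74e-07) = 3.39e+04 rad/s.
Step 2 — f₀ = ω₀/(2π) = 5396 Hz.
Step 3 — Series Q: Q = ω₀L/R = 3.39e+04·0.005/15.9 = 10.66.
Step 4 — Bandwidth: Δω = ω₀/Q = 3180 rad/s; BW = Δω/(2π) = 506.1 Hz.

(a) f₀ = 5396 Hz  (b) Q = 10.66  (c) BW = 506.1 Hz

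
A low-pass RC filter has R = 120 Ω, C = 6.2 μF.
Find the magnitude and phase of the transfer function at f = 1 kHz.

Step 1 — Angular frequency: ω = 2π·1000 = 6283 rad/s.
Step 2 — Transfer function: H(jω) = 1/(1 + jωRC).
Step 3 — Denominator: 1 + jωRC = 1 + j·6283·120·6.2e-06 = 1 + j4.675.
Step 4 — H = 0.04376 - j0.2046.
Step 5 — Magnitude: |H| = 0.2092 (-13.6 dB); phase: φ = -77.9°.

|H| = 0.2092 (-13.6 dB), φ = -77.9°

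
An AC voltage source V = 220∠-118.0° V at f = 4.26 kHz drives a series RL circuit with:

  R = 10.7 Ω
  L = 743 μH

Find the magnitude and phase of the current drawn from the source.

Step 1 — Angular frequency: ω = 2π·f = 2π·4260 = 2.677e+04 rad/s.
Step 2 — Component impedances:
  R: Z = R = 10.7 Ω
  L: Z = jωL = j·2.677e+04·0.000743 = 0 + j19.89 Ω
Step 3 — Series combination: Z_total = R + L = 10.7 + j19.89 Ω = 22.58∠61.7° Ω.
Step 4 — Source phasor: V = 220∠-118.0° V = -103.3 - j194.2 V.
Step 5 — Ohm's law: I = V / Z_total = (-103.3 - j194.2) / (10.7 + j19.89) = -9.742 - j0.04787 A.
Step 6 — Convert to polar: |I| = 9.742 A, ∠I = -179.7°.

I = 9.742∠-179.7° A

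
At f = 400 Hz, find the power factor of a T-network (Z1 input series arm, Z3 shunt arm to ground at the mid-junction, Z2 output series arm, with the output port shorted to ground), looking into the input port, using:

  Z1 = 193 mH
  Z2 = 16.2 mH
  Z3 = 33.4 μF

Step 1 — Angular frequency: ω = 2π·f = 2π·400 = 2513 rad/s.
Step 2 — Component impedances:
  Z1: Z = jωL = j·2513·0.193 = 0 + j485.1 Ω
  Z2: Z = jωL = j·2513·0.0162 = 0 + j40.72 Ω
  Z3: Z = 1/(jωC) = -j/(ω·C) = 0 - j11.91 Ω
Step 3 — With the output port shorted to ground, the output series arm Z2 runs from the junction to ground; the shunt arm Z3 also runs from the junction to ground. They appear in parallel: Z3 || Z2 = 0 - j16.84 Ω.
Step 4 — Series with input arm Z1: Z_in = Z1 + (Z3 || Z2) = 0 + j468.2 Ω = 468.2∠90.0° Ω.
Step 5 — Power factor: PF = cos(φ) = Re(Z)/|Z| = 0/468.2 = 0.
Step 6 — Type: Im(Z) = 468.2 ⇒ lagging (phase φ = 90.0°).

PF = 0 (lagging, φ = 90.0°)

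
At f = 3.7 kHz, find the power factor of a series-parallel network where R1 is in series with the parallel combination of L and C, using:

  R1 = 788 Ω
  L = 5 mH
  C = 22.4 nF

Step 1 — Angular frequency: ω = 2π·f = 2π·3700 = 2.325e+04 rad/s.
Step 2 — Component impedances:
  R1: Z = R = 788 Ω
  L: Z = jωL = j·2.325e+04·0.005 = 0 + j116.2 Ω
  C: Z = 1/(jωC) = -j/(ω·C) = 0 - j1920 Ω
Step 3 — Parallel branch: L || C = 1/(1/L + 1/C) = 0 + j123.7 Ω.
Step 4 — Series with R1: Z_total = R1 + (L || C) = 788 + j123.7 Ω = 797.7∠8.9° Ω.
Step 5 — Power factor: PF = cos(φ) = Re(Z)/|Z| = 788/797.65 = 0.9879.
Step 6 — Type: Im(Z) = 123.7 ⇒ lagging (phase φ = 8.9°).

PF = 0.9879 (lagging, φ = 8.9°)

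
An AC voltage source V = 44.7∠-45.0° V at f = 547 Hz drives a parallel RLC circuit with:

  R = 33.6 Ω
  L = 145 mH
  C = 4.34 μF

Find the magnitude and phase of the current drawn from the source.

Step 1 — Angular frequency: ω = 2π·f = 2π·547 = 3437 rad/s.
Step 2 — Component impedances:
  R: Z = R = 33.6 Ω
  L: Z = jωL = j·3437·0.145 = 0 + j498.4 Ω
  C: Z = 1/(jωC) = -j/(ω·C) = 0 - j67.04 Ω
Step 3 — Parallel combination: 1/Z_total = 1/R + 1/L + 1/C; Z_total = 28.28 - j12.27 Ω = 30.83∠-23.4° Ω.
Step 4 — Source phasor: V = 44.7∠-45.0° V = 31.61 - j31.61 V.
Step 5 — Ohm's law: I = V / Z_total = (31.61 - j31.61) / (28.28 - j12.27) = 1.349 - j0.5327 A.
Step 6 — Convert to polar: |I| = 1.45 A, ∠I = -21.6°.

I = 1.45∠-21.6° A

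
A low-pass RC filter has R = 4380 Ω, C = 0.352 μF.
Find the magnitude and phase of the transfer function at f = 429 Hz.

Step 1 — Angular frequency: ω = 2π·429 = 2695 rad/s.
Step 2 — Transfer function: H(jω) = 1/(1 + jωRC).
Step 3 — Denominator: 1 + jωRC = 1 + j·2695·4380·3.52e-07 = 1 + j4.156.
Step 4 — H = 0.05473 - j0.2275.
Step 5 — Magnitude: |H| = 0.234 (-12.6 dB); phase: φ = -76.5°.

|H| = 0.234 (-12.6 dB), φ = -76.5°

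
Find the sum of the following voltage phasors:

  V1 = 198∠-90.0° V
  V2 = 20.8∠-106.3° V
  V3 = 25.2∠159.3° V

Step 1 — Convert each phasor to rectangular form:
  V1 = 198·(cos(-90.0°) + j·sin(-90.0°)) = 0 - j198 V
  V2 = 20.8·(cos(-106.3°) + j·sin(-106.3°)) = -5.838 - j19.96 V
  V3 = 25.2·(cos(159.3°) + j·sin(159.3°)) = -23.57 + j8.908 V
Step 2 — Sum components: V_total = -29.41 - j209.1 V.
Step 3 — Convert to polar: |V_total| = 211.1 V, ∠V_total = -98.0°.

V_total = 211.1∠-98.0° V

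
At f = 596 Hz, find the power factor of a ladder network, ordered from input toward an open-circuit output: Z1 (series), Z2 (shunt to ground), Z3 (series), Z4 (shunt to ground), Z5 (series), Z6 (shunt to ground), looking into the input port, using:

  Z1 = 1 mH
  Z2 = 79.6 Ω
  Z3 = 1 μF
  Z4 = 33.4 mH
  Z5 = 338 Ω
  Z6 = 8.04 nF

Step 1 — Angular frequency: ω = 2π·f = 2π·596 = 3745 rad/s.
Step 2 — Component impedances:
  Z1: Z = jωL = j·3745·0.001 = 0 + j3.745 Ω
  Z2: Z = R = 79.6 Ω
  Z3: Z = 1/(jωC) = -j/(ω·C) = 0 - j267 Ω
  Z4: Z = jωL = j·3745·0.0334 = 0 + j125.1 Ω
  Z5: Z = R = 338 Ω
  Z6: Z = 1/(jωC) = -j/(ω·C) = 0 - j3.321e+04 Ω
Step 3 — Ladder network (open output): work backward from the far end, alternating series and parallel combinations. Z_in = 60.46 - j30.27 Ω = 67.62∠-26.6° Ω.
Step 4 — Power factor: PF = cos(φ) = Re(Z)/|Z| = 60.463/67.617 = 0.8942.
Step 5 — Type: Im(Z) = -30.27 ⇒ leading (phase φ = -26.6°).

PF = 0.8942 (leading, φ = -26.6°)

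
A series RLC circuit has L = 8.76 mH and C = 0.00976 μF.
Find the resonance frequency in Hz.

Step 1 — Resonance condition Im(Z)=0 gives ω₀ = 1/√(LC).
Step 2 — ω₀ = 1/√(0.00876·9.76e-09) = 1.081e+05 rad/s.
Step 3 — f₀ = ω₀/(2π) = 1.721e+04 Hz.

f₀ = 1.721e+04 Hz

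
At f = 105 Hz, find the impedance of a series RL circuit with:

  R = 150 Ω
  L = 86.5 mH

Step 1 — Angular frequency: ω = 2π·f = 2π·105 = 659.7 rad/s.
Step 2 — Component impedances:
  R: Z = R = 150 Ω
  L: Z = jωL = j·659.7·0.0865 = 0 + j57.07 Ω
Step 3 — Series combination: Z_total = R + L = 150 + j57.07 Ω = 160.5∠20.8° Ω.

Z = 150 + j57.07 Ω = 160.5∠20.8° Ω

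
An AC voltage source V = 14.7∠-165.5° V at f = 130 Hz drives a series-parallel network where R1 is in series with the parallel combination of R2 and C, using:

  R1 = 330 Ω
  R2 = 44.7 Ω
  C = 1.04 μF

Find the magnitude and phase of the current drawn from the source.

Step 1 — Angular frequency: ω = 2π·f = 2π·130 = 816.8 rad/s.
Step 2 — Component impedances:
  R1: Z = R = 330 Ω
  R2: Z = R = 44.7 Ω
  C: Z = 1/(jωC) = -j/(ω·C) = 0 - j1177 Ω
Step 3 — Parallel branch: R2 || C = 1/(1/R2 + 1/C) = 44.64 - j1.695 Ω.
Step 4 — Series with R1: Z_total = R1 + (R2 || C) = 374.6 - j1.695 Ω = 374.6∠-0.3° Ω.
Step 5 — Source phasor: V = 14.7∠-165.5° V = -14.23 - j3.681 V.
Step 6 — Ohm's law: I = V / Z_total = (-14.23 - j3.681) / (374.6 - j1.695) = -0.03794 - j0.009996 A.
Step 7 — Convert to polar: |I| = 0.03924 A, ∠I = -165.2°.

I = 0.03924∠-165.2° A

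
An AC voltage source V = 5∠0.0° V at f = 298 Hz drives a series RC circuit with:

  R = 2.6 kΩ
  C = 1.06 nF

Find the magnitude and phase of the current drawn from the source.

Step 1 — Angular frequency: ω = 2π·f = 2π·298 = 1872 rad/s.
Step 2 — Component impedances:
  R: Z = R = 2600 Ω
  C: Z = 1/(jωC) = -j/(ω·C) = 0 - j5.038e+05 Ω
Step 3 — Series combination: Z_total = R + C = 2600 - j5.038e+05 Ω = 5.039e+05∠-89.7° Ω.
Step 4 — Source phasor: V = 5∠0.0° V = 5 V.
Step 5 — Ohm's law: I = V / Z_total = (5) / (2600 - j5.038e+05) = 5.121e-08 + j9.923e-06 A.
Step 6 — Convert to polar: |I| = 9.924e-06 A, ∠I = 89.7°.

I = 9.924e-06∠89.7° A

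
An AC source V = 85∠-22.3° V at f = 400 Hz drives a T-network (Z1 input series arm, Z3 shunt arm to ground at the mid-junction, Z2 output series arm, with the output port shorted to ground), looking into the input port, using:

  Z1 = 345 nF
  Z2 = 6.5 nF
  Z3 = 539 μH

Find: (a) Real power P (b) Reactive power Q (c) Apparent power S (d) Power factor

Step 1 — Angular frequency: ω = 2π·f = 2π·400 = 2513 rad/s.
Step 2 — Component impedances:
  Z1: Z = 1/(jωC) = -j/(ω·C) = 0 - j1153 Ω
  Z2: Z = 1/(jωC) = -j/(ω·C) = 0 - j6.121e+04 Ω
  Z3: Z = jωL = j·2513·0.000539 = 0 + j1.355 Ω
Step 3 — With the output port shorted to ground, the output series arm Z2 runs from the junction to ground; the shunt arm Z3 also runs from the junction to ground. They appear in parallel: Z3 || Z2 = 0 + j1.355 Ω.
Step 4 — Series with input arm Z1: Z_in = Z1 + (Z3 || Z2) = 0 - j1152 Ω = 1152∠-90.0° Ω.
Step 5 — Source phasor: V = 85∠-22.3° V = 78.64 - j32.25 V.
Step 6 — Current: I = V / Z = 0.028 + j0.06827 A = 0.07379∠67.7° A.
Step 7 — Complex power: S = V·I* = 0 - j6.272 VA.
Step 8 — Real power: P = Re(S) = 0 W.
Step 9 — Reactive power: Q = Im(S) = -6.272 VAR.
Step 10 — Apparent power: |S| = 6.272 VA.
Step 11 — Power factor: PF = P/|S| = 0 (leading).

(a) P = 0 W  (b) Q = -6.272 VAR  (c) S = 6.272 VA  (d) PF = 0 (leading)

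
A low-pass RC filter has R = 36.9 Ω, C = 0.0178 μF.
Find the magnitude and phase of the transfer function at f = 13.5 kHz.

Step 1 — Angular frequency: ω = 2π·1.35e+04 = 8.482e+04 rad/s.
Step 2 — Transfer function: H(jω) = 1/(1 + jωRC).
Step 3 — Denominator: 1 + jωRC = 1 + j·8.482e+04·36.9·1.78e-08 = 1 + j0.05571.
Step 4 — H = 0.9969 - j0.05554.
Step 5 — Magnitude: |H| = 0.9985 (-0.0 dB); phase: φ = -3.2°.

|H| = 0.9985 (-0.0 dB), φ = -3.2°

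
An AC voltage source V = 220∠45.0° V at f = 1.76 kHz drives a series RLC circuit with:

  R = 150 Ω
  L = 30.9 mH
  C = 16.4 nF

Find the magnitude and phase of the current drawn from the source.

Step 1 — Angular frequency: ω = 2π·f = 2π·1760 = 1.106e+04 rad/s.
Step 2 — Component impedances:
  R: Z = R = 150 Ω
  L: Z = jωL = j·1.106e+04·0.0309 = 0 + j341.7 Ω
  C: Z = 1/(jωC) = -j/(ω·C) = 0 - j5514 Ω
Step 3 — Series combination: Z_total = R + L + C = 150 - j5172 Ω = 5174∠-88.3° Ω.
Step 4 — Source phasor: V = 220∠45.0° V = 155.6 + j155.6 V.
Step 5 — Ohm's law: I = V / Z_total = (155.6 + j155.6) / (150 - j5172) = -0.02918 + j0.03092 A.
Step 6 — Convert to polar: |I| = 0.04252 A, ∠I = 133.3°.

I = 0.04252∠133.3° A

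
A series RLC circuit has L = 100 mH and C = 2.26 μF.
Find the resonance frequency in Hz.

Step 1 — Resonance condition Im(Z)=0 gives ω₀ = 1/√(LC).
Step 2 — ω₀ = 1/√(0.1·2.26e-06) = 2104 rad/s.
Step 3 — f₀ = ω₀/(2π) = 334.8 Hz.

f₀ = 334.8 Hz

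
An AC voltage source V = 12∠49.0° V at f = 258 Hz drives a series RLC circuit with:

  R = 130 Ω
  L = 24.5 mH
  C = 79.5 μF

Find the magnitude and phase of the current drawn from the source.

Step 1 — Angular frequency: ω = 2π·f = 2π·258 = 1621 rad/s.
Step 2 — Component impedances:
  R: Z = R = 130 Ω
  L: Z = jωL = j·1621·0.0245 = 0 + j39.72 Ω
  C: Z = 1/(jωC) = -j/(ω·C) = 0 - j7.759 Ω
Step 3 — Series combination: Z_total = R + L + C = 130 + j31.96 Ω = 133.9∠13.8° Ω.
Step 4 — Source phasor: V = 12∠49.0° V = 7.873 + j9.057 V.
Step 5 — Ohm's law: I = V / Z_total = (7.873 + j9.057) / (130 + j31.96) = 0.07326 + j0.05166 A.
Step 6 — Convert to polar: |I| = 0.08964 A, ∠I = 35.2°.

I = 0.08964∠35.2° A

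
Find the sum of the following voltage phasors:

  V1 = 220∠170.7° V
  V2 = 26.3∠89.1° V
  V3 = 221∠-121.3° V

Step 1 — Convert each phasor to rectangular form:
  V1 = 220·(cos(170.7°) + j·sin(170.7°)) = -217.1 + j35.55 V
  V2 = 26.3·(cos(89.1°) + j·sin(89.1°)) = 0.4131 + j26.3 V
  V3 = 221·(cos(-121.3°) + j·sin(-121.3°)) = -114.8 - j188.8 V
Step 2 — Sum components: V_total = -331.5 - j127 V.
Step 3 — Convert to polar: |V_total| = 355 V, ∠V_total = -159.0°.

V_total = 355∠-159.0° V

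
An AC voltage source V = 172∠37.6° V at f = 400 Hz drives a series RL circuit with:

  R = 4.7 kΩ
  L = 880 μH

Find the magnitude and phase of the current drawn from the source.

Step 1 — Angular frequency: ω = 2π·f = 2π·400 = 2513 rad/s.
Step 2 — Component impedances:
  R: Z = R = 4700 Ω
  L: Z = jωL = j·2513·0.00088 = 0 + j2.212 Ω
Step 3 — Series combination: Z_total = R + L = 4700 + j2.212 Ω = 4700∠0.0° Ω.
Step 4 — Source phasor: V = 172∠37.6° V = 136.3 + j104.9 V.
Step 5 — Ohm's law: I = V / Z_total = (136.3 + j104.9) / (4700 + j2.212) = 0.029 + j0.02232 A.
Step 6 — Convert to polar: |I| = 0.0366 A, ∠I = 37.6°.

I = 0.0366∠37.6° A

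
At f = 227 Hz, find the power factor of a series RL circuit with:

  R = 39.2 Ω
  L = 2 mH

Step 1 — Angular frequency: ω = 2π·f = 2π·227 = 1426 rad/s.
Step 2 — Component impedances:
  R: Z = R = 39.2 Ω
  L: Z = jωL = j·1426·0.002 = 0 + j2.853 Ω
Step 3 — Series combination: Z_total = R + L = 39.2 + j2.853 Ω = 39.3∠4.2° Ω.
Step 4 — Power factor: PF = cos(φ) = Re(Z)/|Z| = 39.2/39.304 = 0.9974.
Step 5 — Type: Im(Z) = 2.853 ⇒ lagging (phase φ = 4.2°).

PF = 0.9974 (lagging, φ = 4.2°)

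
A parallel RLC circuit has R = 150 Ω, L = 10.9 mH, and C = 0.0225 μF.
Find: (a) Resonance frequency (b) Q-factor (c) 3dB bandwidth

Step 1 — Resonance: ω₀ = 1/√(LC) = 1/√(0.0109·2.25e-08) = 6.386e+04 rad/s.
Step 2 — f₀ = ω₀/(2π) = 1.016e+04 Hz.
Step 3 — Parallel Q: Q = R/(ω₀L) = 150/(6.386e+04·0.0109) = 0.2155.
Step 4 — Bandwidth: Δω = ω₀/Q = 2.963e+05 rad/s; BW = Δω/(2π) = 4.716e+04 Hz.

(a) f₀ = 1.016e+04 Hz  (b) Q = 0.2155  (c) BW = 4.716e+04 Hz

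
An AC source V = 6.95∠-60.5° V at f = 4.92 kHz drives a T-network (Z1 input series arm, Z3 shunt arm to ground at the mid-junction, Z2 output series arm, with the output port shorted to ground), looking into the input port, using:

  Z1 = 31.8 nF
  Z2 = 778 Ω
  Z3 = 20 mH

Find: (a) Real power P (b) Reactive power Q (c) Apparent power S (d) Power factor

Step 1 — Angular frequency: ω = 2π·f = 2π·4920 = 3.091e+04 rad/s.
Step 2 — Component impedances:
  Z1: Z = 1/(jωC) = -j/(ω·C) = 0 - j1017 Ω
  Z2: Z = R = 778 Ω
  Z3: Z = jωL = j·3.091e+04·0.02 = 0 + j618.3 Ω
Step 3 — With the output port shorted to ground, the output series arm Z2 runs from the junction to ground; the shunt arm Z3 also runs from the junction to ground. They appear in parallel: Z3 || Z2 = 301.1 + j378.9 Ω.
Step 4 — Series with input arm Z1: Z_in = Z1 + (Z3 || Z2) = 301.1 - j638.3 Ω = 705.8∠-64.7° Ω.
Step 5 — Source phasor: V = 6.95∠-60.5° V = 3.422 - j6.049 V.
Step 6 — Current: I = V / Z = 0.00982 + j0.0007285 A = 0.009847∠4.2° A.
Step 7 — Complex power: S = V·I* = 0.0292 - j0.0619 VA.
Step 8 — Real power: P = Re(S) = 0.0292 W.
Step 9 — Reactive power: Q = Im(S) = -0.0619 VAR.
Step 10 — Apparent power: |S| = 0.06844 VA.
Step 11 — Power factor: PF = P/|S| = 0.4267 (leading).

(a) P = 0.0292 W  (b) Q = -0.0619 VAR  (c) S = 0.06844 VA  (d) PF = 0.4267 (leading)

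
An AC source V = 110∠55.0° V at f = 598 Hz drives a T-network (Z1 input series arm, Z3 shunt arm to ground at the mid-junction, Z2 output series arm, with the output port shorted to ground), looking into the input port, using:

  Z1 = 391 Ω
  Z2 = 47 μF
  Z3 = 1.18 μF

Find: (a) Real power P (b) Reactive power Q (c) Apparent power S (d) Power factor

Step 1 — Angular frequency: ω = 2π·f = 2π·598 = 3757 rad/s.
Step 2 — Component impedances:
  Z1: Z = R = 391 Ω
  Z2: Z = 1/(jωC) = -j/(ω·C) = 0 - j5.663 Ω
  Z3: Z = 1/(jωC) = -j/(ω·C) = 0 - j225.5 Ω
Step 3 — With the output port shorted to ground, the output series arm Z2 runs from the junction to ground; the shunt arm Z3 also runs from the junction to ground. They appear in parallel: Z3 || Z2 = 0 - j5.524 Ω.
Step 4 — Series with input arm Z1: Z_in = Z1 + (Z3 || Z2) = 391 - j5.524 Ω = 391∠-0.8° Ω.
Step 5 — Source phasor: V = 110∠55.0° V = 63.09 + j90.11 V.
Step 6 — Current: I = V / Z = 0.1581 + j0.2327 A = 0.2813∠55.8° A.
Step 7 — Complex power: S = V·I* = 30.94 - j0.4371 VA.
Step 8 — Real power: P = Re(S) = 30.94 W.
Step 9 — Reactive power: Q = Im(S) = -0.4371 VAR.
Step 10 — Apparent power: |S| = 30.94 VA.
Step 11 — Power factor: PF = P/|S| = 0.9999 (leading).

(a) P = 30.94 W  (b) Q = -0.4371 VAR  (c) S = 30.94 VA  (d) PF = 0.9999 (leading)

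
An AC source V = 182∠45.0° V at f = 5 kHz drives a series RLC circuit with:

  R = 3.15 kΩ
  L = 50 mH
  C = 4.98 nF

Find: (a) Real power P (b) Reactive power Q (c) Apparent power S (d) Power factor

Step 1 — Angular frequency: ω = 2π·f = 2π·5000 = 3.142e+04 rad/s.
Step 2 — Component impedances:
  R: Z = R = 3150 Ω
  L: Z = jωL = j·3.142e+04·0.05 = 0 + j1571 Ω
  C: Z = 1/(jωC) = -j/(ω·C) = 0 - j6392 Ω
Step 3 — Series combination: Z_total = R + L + C = 3150 - j4821 Ω = 5759∠-56.8° Ω.
Step 4 — Source phasor: V = 182∠45.0° V = 128.7 + j128.7 V.
Step 5 — Current: I = V / Z = -0.006484 + j0.03093 A = 0.0316∠101.8° A.
Step 6 — Complex power: S = V·I* = 3.146 - j4.815 VA.
Step 7 — Real power: P = Re(S) = 3.146 W.
Step 8 — Reactive power: Q = Im(S) = -4.815 VAR.
Step 9 — Apparent power: |S| = 5.752 VA.
Step 10 — Power factor: PF = P/|S| = 0.547 (leading).

(a) P = 3.146 W  (b) Q = -4.815 VAR  (c) S = 5.752 VA  (d) PF = 0.547 (leading)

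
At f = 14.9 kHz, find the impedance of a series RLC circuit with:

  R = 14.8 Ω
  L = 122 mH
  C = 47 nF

Step 1 — Angular frequency: ω = 2π·f = 2π·1.49e+04 = 9.362e+04 rad/s.
Step 2 — Component impedances:
  R: Z = R = 14.8 Ω
  L: Z = jωL = j·9.362e+04·0.122 = 0 + j1.142e+04 Ω
  C: Z = 1/(jωC) = -j/(ω·C) = 0 - j227.3 Ω
Step 3 — Series combination: Z_total = R + L + C = 14.8 + j1.119e+04 Ω = 1.119e+04∠89.9° Ω.

Z = 14.8 + j1.119e+04 Ω = 1.119e+04∠89.9° Ω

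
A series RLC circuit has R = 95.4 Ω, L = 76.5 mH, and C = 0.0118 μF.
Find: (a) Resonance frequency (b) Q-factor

Step 1 — Resonance condition Im(Z)=0 gives ω₀ = 1/√(LC).
Step 2 — ω₀ = 1/√(0.0765·1.18e-08) = 3.328e+04 rad/s.
Step 3 — f₀ = ω₀/(2π) = 5297 Hz.
Step 4 — Series Q: Q = ω₀L/R = 3.328e+04·0.0765/95.4 = 26.69.

(a) f₀ = 5297 Hz  (b) Q = 26.69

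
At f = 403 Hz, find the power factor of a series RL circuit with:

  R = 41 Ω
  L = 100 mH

Step 1 — Angular frequency: ω = 2π·f = 2π·403 = 2532 rad/s.
Step 2 — Component impedances:
  R: Z = R = 41 Ω
  L: Z = jωL = j·2532·0.1 = 0 + j253.2 Ω
Step 3 — Series combination: Z_total = R + L = 41 + j253.2 Ω = 256.5∠80.8° Ω.
Step 4 — Power factor: PF = cos(φ) = Re(Z)/|Z| = 41/256.5 = 0.1598.
Step 5 — Type: Im(Z) = 253.2 ⇒ lagging (phase φ = 80.8°).

PF = 0.1598 (lagging, φ = 80.8°)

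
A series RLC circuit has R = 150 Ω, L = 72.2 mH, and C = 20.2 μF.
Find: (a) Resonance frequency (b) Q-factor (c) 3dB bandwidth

Step 1 — Resonance condition Im(Z)=0 gives ω₀ = 1/√(LC).
Step 2 — ω₀ = 1/√(0.0722·2.02e-05) = 828 rad/s.
Step 3 — f₀ = ω₀/(2π) = 131.8 Hz.
Step 4 — Series Q: Q = ω₀L/R = 828·0.0722/150 = 0.3986.
Step 5 — 3dB bandwidth: Δω = ω₀/Q = 2078 rad/s; BW = Δω/(2π) = 330.7 Hz.

(a) f₀ = 131.8 Hz  (b) Q = 0.3986  (c) BW = 330.7 Hz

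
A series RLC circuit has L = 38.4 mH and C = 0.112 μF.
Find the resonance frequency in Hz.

Step 1 — Resonance condition Im(Z)=0 gives ω₀ = 1/√(LC).
Step 2 — ω₀ = 1/√(0.0384·1.12e-07) = 1.525e+04 rad/s.
Step 3 — f₀ = ω₀/(2π) = 2427 Hz.

f₀ = 2427 Hz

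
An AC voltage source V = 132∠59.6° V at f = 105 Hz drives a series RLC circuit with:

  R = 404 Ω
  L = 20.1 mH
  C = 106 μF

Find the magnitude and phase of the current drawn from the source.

Step 1 — Angular frequency: ω = 2π·f = 2π·105 = 659.7 rad/s.
Step 2 — Component impedances:
  R: Z = R = 404 Ω
  L: Z = jωL = j·659.7·0.0201 = 0 + j13.26 Ω
  C: Z = 1/(jωC) = -j/(ω·C) = 0 - j14.3 Ω
Step 3 — Series combination: Z_total = R + L + C = 404 - j1.039 Ω = 404∠-0.1° Ω.
Step 4 — Source phasor: V = 132∠59.6° V = 66.8 + j113.9 V.
Step 5 — Ohm's law: I = V / Z_total = (66.8 + j113.9) / (404 - j1.039) = 0.1646 + j0.2822 A.
Step 6 — Convert to polar: |I| = 0.3267 A, ∠I = 59.7°.

I = 0.3267∠59.7° A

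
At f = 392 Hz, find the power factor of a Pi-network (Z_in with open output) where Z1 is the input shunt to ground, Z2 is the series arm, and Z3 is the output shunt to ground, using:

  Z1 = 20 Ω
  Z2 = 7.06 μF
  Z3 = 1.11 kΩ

Step 1 — Angular frequency: ω = 2π·f = 2π·392 = 2463 rad/s.
Step 2 — Component impedances:
  Z1: Z = R = 20 Ω
  Z2: Z = 1/(jωC) = -j/(ω·C) = 0 - j57.51 Ω
  Z3: Z = R = 1110 Ω
Step 3 — With open output, the series arm Z2 and the output shunt Z3 appear in series to ground: Z2 + Z3 = 1110 - j57.51 Ω.
Step 4 — Parallel with input shunt Z1: Z_in = Z1 || (Z2 + Z3) = 19.65 - j0.01797 Ω = 19.65∠-0.1° Ω.
Step 5 — Power factor: PF = cos(φ) = Re(Z)/|Z| = 19.65/19.65 = 1.
Step 6 — Type: Im(Z) = -0.01797 ⇒ leading (phase φ = -0.1°).

PF = 1 (leading, φ = -0.1°)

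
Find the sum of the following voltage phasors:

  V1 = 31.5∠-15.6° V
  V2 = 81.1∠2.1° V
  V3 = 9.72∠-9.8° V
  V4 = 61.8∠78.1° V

Step 1 — Convert each phasor to rectangular form:
  V1 = 31.5·(cos(-15.6°) + j·sin(-15.6°)) = 30.34 - j8.471 V
  V2 = 81.1·(cos(2.1°) + j·sin(2.1°)) = 81.05 + j2.972 V
  V3 = 9.72·(cos(-9.8°) + j·sin(-9.8°)) = 9.578 - j1.654 V
  V4 = 61.8·(cos(78.1°) + j·sin(78.1°)) = 12.74 + j60.47 V
Step 2 — Sum components: V_total = 133.7 + j53.32 V.
Step 3 — Convert to polar: |V_total| = 143.9 V, ∠V_total = 21.7°.

V_total = 143.9∠21.7° V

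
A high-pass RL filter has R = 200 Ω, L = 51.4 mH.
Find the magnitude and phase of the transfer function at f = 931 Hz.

Step 1 — Angular frequency: ω = 2π·931 = 5850 rad/s.
Step 2 — Transfer function: H(jω) = jωL/(R + jωL).
Step 3 — Numerator jωL = j·300.7; denominator R + jωL = 200 + j300.7.
Step 4 — H = 0.6933 + j0.4611.
Step 5 — Magnitude: |H| = 0.8326 (-1.6 dB); phase: φ = 33.6°.

|H| = 0.8326 (-1.6 dB), φ = 33.6°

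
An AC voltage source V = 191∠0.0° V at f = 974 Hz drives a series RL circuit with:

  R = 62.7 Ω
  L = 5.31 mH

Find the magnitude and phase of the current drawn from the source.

Step 1 — Angular frequency: ω = 2π·f = 2π·974 = 6120 rad/s.
Step 2 — Component impedances:
  R: Z = R = 62.7 Ω
  L: Z = jωL = j·6120·0.00531 = 0 + j32.5 Ω
Step 3 — Series combination: Z_total = R + L = 62.7 + j32.5 Ω = 70.62∠27.4° Ω.
Step 4 — Source phasor: V = 191∠0.0° V = 191 V.
Step 5 — Ohm's law: I = V / Z_total = (191) / (62.7 + j32.5) = 2.401 - j1.245 A.
Step 6 — Convert to polar: |I| = 2.705 A, ∠I = -27.4°.

I = 2.705∠-27.4° A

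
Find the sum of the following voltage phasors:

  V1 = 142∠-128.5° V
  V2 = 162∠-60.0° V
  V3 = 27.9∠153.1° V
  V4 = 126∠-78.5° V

Step 1 — Convert each phasor to rectangular form:
  V1 = 142·(cos(-128.5°) + j·sin(-128.5°)) = -88.4 - j111.1 V
  V2 = 162·(cos(-60.0°) + j·sin(-60.0°)) = 81 - j140.3 V
  V3 = 27.9·(cos(153.1°) + j·sin(153.1°)) = -24.88 + j12.62 V
  V4 = 126·(cos(-78.5°) + j·sin(-78.5°)) = 25.12 - j123.5 V
Step 2 — Sum components: V_total = -7.158 - j362.3 V.
Step 3 — Convert to polar: |V_total| = 362.3 V, ∠V_total = -91.1°.

V_total = 362.3∠-91.1° V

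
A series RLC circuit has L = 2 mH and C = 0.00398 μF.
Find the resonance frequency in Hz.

Step 1 — Resonance condition Im(Z)=0 gives ω₀ = 1/√(LC).
Step 2 — ω₀ = 1/√(0.002·3.98e-09) = 3.544e+05 rad/s.
Step 3 — f₀ = ω₀/(2π) = 5.641e+04 Hz.

f₀ = 5.641e+04 Hz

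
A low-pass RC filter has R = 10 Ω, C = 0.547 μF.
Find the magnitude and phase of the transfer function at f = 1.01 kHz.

Step 1 — Angular frequency: ω = 2π·1010 = 6346 rad/s.
Step 2 — Transfer function: H(jω) = 1/(1 + jωRC).
Step 3 — Denominator: 1 + jωRC = 1 + j·6346·10·5.47e-07 = 1 + j0.03471.
Step 4 — H = 0.9988 - j0.03467.
Step 5 — Magnitude: |H| = 0.9994 (-0.0 dB); phase: φ = -2.0°.

|H| = 0.9994 (-0.0 dB), φ = -2.0°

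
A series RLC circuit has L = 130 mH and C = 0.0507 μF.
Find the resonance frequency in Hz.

Step 1 — Resonance condition Im(Z)=0 gives ω₀ = 1/√(LC).
Step 2 — ω₀ = 1/√(0.13·5.07e-08) = 1.232e+04 rad/s.
Step 3 — f₀ = ω₀/(2π) = 1960 Hz.

f₀ = 1960 Hz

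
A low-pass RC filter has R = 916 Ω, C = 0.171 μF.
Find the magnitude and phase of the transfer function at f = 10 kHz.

Step 1 — Angular frequency: ω = 2π·1e+04 = 6.283e+04 rad/s.
Step 2 — Transfer function: H(jω) = 1/(1 + jωRC).
Step 3 — Denominator: 1 + jωRC = 1 + j·6.283e+04·916·1.71e-07 = 1 + j9.842.
Step 4 — H = 0.01022 - j0.1006.
Step 5 — Magnitude: |H| = 0.1011 (-19.9 dB); phase: φ = -84.2°.

|H| = 0.1011 (-19.9 dB), φ = -84.2°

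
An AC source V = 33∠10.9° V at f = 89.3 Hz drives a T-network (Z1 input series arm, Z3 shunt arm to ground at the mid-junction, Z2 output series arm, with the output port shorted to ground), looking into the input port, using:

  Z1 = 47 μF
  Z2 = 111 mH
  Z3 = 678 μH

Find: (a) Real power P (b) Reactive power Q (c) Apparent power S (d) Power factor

Step 1 — Angular frequency: ω = 2π·f = 2π·89.3 = 561.1 rad/s.
Step 2 — Component impedances:
  Z1: Z = 1/(jωC) = -j/(ω·C) = 0 - j37.92 Ω
  Z2: Z = jωL = j·561.1·0.111 = 0 + j62.28 Ω
  Z3: Z = jωL = j·561.1·0.000678 = 0 + j0.3804 Ω
Step 3 — With the output port shorted to ground, the output series arm Z2 runs from the junction to ground; the shunt arm Z3 also runs from the junction to ground. They appear in parallel: Z3 || Z2 = 0 + j0.3781 Ω.
Step 4 — Series with input arm Z1: Z_in = Z1 + (Z3 || Z2) = 0 - j37.54 Ω = 37.54∠-90.0° Ω.
Step 5 — Source phasor: V = 33∠10.9° V = 32.4 + j6.24 V.
Step 6 — Current: I = V / Z = -0.1662 + j0.8632 A = 0.879∠100.9° A.
Step 7 — Complex power: S = V·I* = 0 - j29.01 VA.
Step 8 — Real power: P = Re(S) = 0 W.
Step 9 — Reactive power: Q = Im(S) = -29.01 VAR.
Step 10 — Apparent power: |S| = 29.01 VA.
Step 11 — Power factor: PF = P/|S| = 0 (leading).

(a) P = 0 W  (b) Q = -29.01 VAR  (c) S = 29.01 VA  (d) PF = 0 (leading)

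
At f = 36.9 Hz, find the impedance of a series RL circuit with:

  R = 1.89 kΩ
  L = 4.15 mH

Step 1 — Angular frequency: ω = 2π·f = 2π·36.9 = 231.8 rad/s.
Step 2 — Component impedances:
  R: Z = R = 1890 Ω
  L: Z = jωL = j·231.8·0.00415 = 0 + j0.9622 Ω
Step 3 — Series combination: Z_total = R + L = 1890 + j0.9622 Ω = 1890∠0.0° Ω.

Z = 1890 + j0.9622 Ω = 1890∠0.0° Ω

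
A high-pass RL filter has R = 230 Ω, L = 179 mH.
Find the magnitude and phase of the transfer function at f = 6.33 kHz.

Step 1 — Angular frequency: ω = 2π·6330 = 3.977e+04 rad/s.
Step 2 — Transfer function: H(jω) = jωL/(R + jωL).
Step 3 — Numerator jωL = j·7119; denominator R + jωL = 230 + j7119.
Step 4 — H = 0.999 + j0.03227.
Step 5 — Magnitude: |H| = 0.9995 (-0.0 dB); phase: φ = 1.9°.

|H| = 0.9995 (-0.0 dB), φ = 1.9°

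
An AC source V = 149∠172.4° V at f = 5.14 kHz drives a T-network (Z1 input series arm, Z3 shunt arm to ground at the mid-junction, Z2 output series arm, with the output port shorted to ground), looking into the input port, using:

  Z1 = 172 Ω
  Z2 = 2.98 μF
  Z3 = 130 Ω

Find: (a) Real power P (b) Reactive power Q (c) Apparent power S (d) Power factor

Step 1 — Angular frequency: ω = 2π·f = 2π·5140 = 3.23e+04 rad/s.
Step 2 — Component impedances:
  Z1: Z = R = 172 Ω
  Z2: Z = 1/(jωC) = -j/(ω·C) = 0 - j10.39 Ω
  Z3: Z = R = 130 Ω
Step 3 — With the output port shorted to ground, the output series arm Z2 runs from the junction to ground; the shunt arm Z3 also runs from the junction to ground. They appear in parallel: Z3 || Z2 = 0.8252 - j10.32 Ω.
Step 4 — Series with input arm Z1: Z_in = Z1 + (Z3 || Z2) = 172.8 - j10.32 Ω = 173.1∠-3.4° Ω.
Step 5 — Source phasor: V = 149∠172.4° V = -147.7 + j19.71 V.
Step 6 — Current: I = V / Z = -0.8583 + j0.06275 A = 0.8606∠175.8° A.
Step 7 — Complex power: S = V·I* = 128 - j7.647 VA.
Step 8 — Real power: P = Re(S) = 128 W.
Step 9 — Reactive power: Q = Im(S) = -7.647 VAR.
Step 10 — Apparent power: |S| = 128.2 VA.
Step 11 — Power factor: PF = P/|S| = 0.9982 (leading).

(a) P = 128 W  (b) Q = -7.647 VAR  (c) S = 128.2 VA  (d) PF = 0.9982 (leading)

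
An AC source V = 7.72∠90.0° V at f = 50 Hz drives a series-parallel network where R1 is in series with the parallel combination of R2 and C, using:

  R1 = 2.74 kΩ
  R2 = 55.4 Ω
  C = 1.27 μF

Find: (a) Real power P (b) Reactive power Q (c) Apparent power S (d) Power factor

Step 1 — Angular frequency: ω = 2π·f = 2π·50 = 314.2 rad/s.
Step 2 — Component impedances:
  R1: Z = R = 2740 Ω
  R2: Z = R = 55.4 Ω
  C: Z = 1/(jωC) = -j/(ω·C) = 0 - j2506 Ω
Step 3 — Parallel branch: R2 || C = 1/(1/R2 + 1/C) = 55.37 - j1.224 Ω.
Step 4 — Series with R1: Z_total = R1 + (R2 || C) = 2795 - j1.224 Ω = 2795∠-0.0° Ω.
Step 5 — Source phasor: V = 7.72∠90.0° V = 0 + j7.72 V.
Step 6 — Current: I = V / Z = -1.209e-06 + j0.002762 A = 0.002762∠90.0° A.
Step 7 — Complex power: S = V·I* = 0.02132 - j9.335e-06 VA.
Step 8 — Real power: P = Re(S) = 0.02132 W.
Step 9 — Reactive power: Q = Im(S) = -9.335e-06 VAR.
Step 10 — Apparent power: |S| = 0.02132 VA.
Step 11 — Power factor: PF = P/|S| = 1 (leading).

(a) P = 0.02132 W  (b) Q = -9.335e-06 VAR  (c) S = 0.02132 VA  (d) PF = 1 (leading)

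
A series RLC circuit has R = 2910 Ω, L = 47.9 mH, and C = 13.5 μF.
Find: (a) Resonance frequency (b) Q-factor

Step 1 — Resonance condition Im(Z)=0 gives ω₀ = 1/√(LC).
Step 2 — ω₀ = 1/√(0.0479·1.35e-05) = 1244 rad/s.
Step 3 — f₀ = ω₀/(2π) = 197.9 Hz.
Step 4 — Series Q: Q = ω₀L/R = 1244·0.0479/2910 = 0.02047.

(a) f₀ = 197.9 Hz  (b) Q = 0.02047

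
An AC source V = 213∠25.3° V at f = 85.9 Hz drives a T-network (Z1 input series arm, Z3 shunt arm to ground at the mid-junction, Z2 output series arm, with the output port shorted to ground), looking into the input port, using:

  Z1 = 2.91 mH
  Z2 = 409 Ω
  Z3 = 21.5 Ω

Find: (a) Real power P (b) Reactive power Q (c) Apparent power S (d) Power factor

Step 1 — Angular frequency: ω = 2π·f = 2π·85.9 = 539.7 rad/s.
Step 2 — Component impedances:
  Z1: Z = jωL = j·539.7·0.00291 = 0 + j1.571 Ω
  Z2: Z = R = 409 Ω
  Z3: Z = R = 21.5 Ω
Step 3 — With the output port shorted to ground, the output series arm Z2 runs from the junction to ground; the shunt arm Z3 also runs from the junction to ground. They appear in parallel: Z3 || Z2 = 20.43 Ω.
Step 4 — Series with input arm Z1: Z_in = Z1 + (Z3 || Z2) = 20.43 + j1.571 Ω = 20.49∠4.4° Ω.
Step 5 — Source phasor: V = 213∠25.3° V = 192.6 + j91.03 V.
Step 6 — Current: I = V / Z = 9.713 + j3.71 A = 10.4∠20.9° A.
Step 7 — Complex power: S = V·I* = 2208 + j169.8 VA.
Step 8 — Real power: P = Re(S) = 2208 W.
Step 9 — Reactive power: Q = Im(S) = 169.8 VAR.
Step 10 — Apparent power: |S| = 2215 VA.
Step 11 — Power factor: PF = P/|S| = 0.9971 (lagging).

(a) P = 2208 W  (b) Q = 169.8 VAR  (c) S = 2215 VA  (d) PF = 0.9971 (lagging)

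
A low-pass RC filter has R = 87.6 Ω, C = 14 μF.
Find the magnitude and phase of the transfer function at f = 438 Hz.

Step 1 — Angular frequency: ω = 2π·438 = 2752 rad/s.
Step 2 — Transfer function: H(jω) = 1/(1 + jωRC).
Step 3 — Denominator: 1 + jωRC = 1 + j·2752·87.6·1.4e-05 = 1 + j3.375.
Step 4 — H = 0.0807 - j0.2724.
Step 5 — Magnitude: |H| = 0.2841 (-10.9 dB); phase: φ = -73.5°.

|H| = 0.2841 (-10.9 dB), φ = -73.5°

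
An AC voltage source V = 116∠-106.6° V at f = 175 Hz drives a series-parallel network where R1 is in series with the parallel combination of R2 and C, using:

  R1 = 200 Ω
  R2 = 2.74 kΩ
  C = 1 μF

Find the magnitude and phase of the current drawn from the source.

Step 1 — Angular frequency: ω = 2π·f = 2π·175 = 1100 rad/s.
Step 2 — Component impedances:
  R1: Z = R = 200 Ω
  R2: Z = R = 2740 Ω
  C: Z = 1/(jωC) = -j/(ω·C) = 0 - j909.5 Ω
Step 3 — Parallel branch: R2 || C = 1/(1/R2 + 1/C) = 271.9 - j819.2 Ω.
Step 4 — Series with R1: Z_total = R1 + (R2 || C) = 471.9 - j819.2 Ω = 945.4∠-60.1° Ω.
Step 5 — Source phasor: V = 116∠-106.6° V = -33.14 - j111.2 V.
Step 6 — Ohm's law: I = V / Z_total = (-33.14 - j111.2) / (471.9 - j819.2) = 0.08439 - j0.08907 A.
Step 7 — Convert to polar: |I| = 0.1227 A, ∠I = -46.5°.

I = 0.1227∠-46.5° A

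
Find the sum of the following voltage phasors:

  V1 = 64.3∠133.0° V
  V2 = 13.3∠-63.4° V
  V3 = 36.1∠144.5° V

Step 1 — Convert each phasor to rectangular form:
  V1 = 64.3·(cos(133.0°) + j·sin(133.0°)) = -43.85 + j47.03 V
  V2 = 13.3·(cos(-63.4°) + j·sin(-63.4°)) = 5.955 - j11.89 V
  V3 = 36.1·(cos(144.5°) + j·sin(144.5°)) = -29.39 + j20.96 V
Step 2 — Sum components: V_total = -67.29 + j56.1 V.
Step 3 — Convert to polar: |V_total| = 87.6 V, ∠V_total = 140.2°.

V_total = 87.6∠140.2° V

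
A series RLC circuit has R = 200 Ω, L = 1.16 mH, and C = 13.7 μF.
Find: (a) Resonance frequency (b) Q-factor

Step 1 — Resonance condition Im(Z)=0 gives ω₀ = 1/√(LC).
Step 2 — ω₀ = 1/√(0.00116·1.37e-05) = 7933 rad/s.
Step 3 — f₀ = ω₀/(2π) = 1262 Hz.
Step 4 — Series Q: Q = ω₀L/R = 7933·0.00116/200 = 0.04601.

(a) f₀ = 1262 Hz  (b) Q = 0.04601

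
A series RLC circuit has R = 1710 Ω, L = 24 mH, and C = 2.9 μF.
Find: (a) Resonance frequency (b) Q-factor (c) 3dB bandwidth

Step 1 — Resonance condition Im(Z)=0 gives ω₀ = 1/√(LC).
Step 2 — ω₀ = 1/√(0.024·2.9e-06) = 3790 rad/s.
Step 3 — f₀ = ω₀/(2π) = 603.3 Hz.
Step 4 — Series Q: Q = ω₀L/R = 3790·0.024/1710 = 0.0532.
Step 5 — 3dB bandwidth: Δω = ω₀/Q = 7.125e+04 rad/s; BW = Δω/(2π) = 1.134e+04 Hz.

(a) f₀ = 603.3 Hz  (b) Q = 0.0532  (c) BW = 1.134e+04 Hz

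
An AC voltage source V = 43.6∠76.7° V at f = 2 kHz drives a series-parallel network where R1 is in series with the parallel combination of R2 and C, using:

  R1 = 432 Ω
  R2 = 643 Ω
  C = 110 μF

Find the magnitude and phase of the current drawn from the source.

Step 1 — Angular frequency: ω = 2π·f = 2π·2000 = 1.257e+04 rad/s.
Step 2 — Component impedances:
  R1: Z = R = 432 Ω
  R2: Z = R = 643 Ω
  C: Z = 1/(jωC) = -j/(ω·C) = 0 - j0.7234 Ω
Step 3 — Parallel branch: R2 || C = 1/(1/R2 + 1/C) = 0.0008139 - j0.7234 Ω.
Step 4 — Series with R1: Z_total = R1 + (R2 || C) = 432 - j0.7234 Ω = 432∠-0.1° Ω.
Step 5 — Source phasor: V = 43.6∠76.7° V = 10.03 + j42.43 V.
Step 6 — Ohm's law: I = V / Z_total = (10.03 + j42.43) / (432 - j0.7234) = 0.02305 + j0.09826 A.
Step 7 — Convert to polar: |I| = 0.1009 A, ∠I = 76.8°.

I = 0.1009∠76.8° A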